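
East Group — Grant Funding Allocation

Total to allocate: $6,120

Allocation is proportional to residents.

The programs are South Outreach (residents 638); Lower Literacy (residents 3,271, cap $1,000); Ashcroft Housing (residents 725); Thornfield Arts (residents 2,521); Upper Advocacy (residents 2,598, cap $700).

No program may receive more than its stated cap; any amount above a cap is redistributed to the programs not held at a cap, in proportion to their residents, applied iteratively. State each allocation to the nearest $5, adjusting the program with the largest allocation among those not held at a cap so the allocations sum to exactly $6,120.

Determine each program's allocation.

South Outreach: $725; Lower Literacy: $1,000; Ashcroft Housing: $825; Thornfield Arts: $2,870; Upper Advocacy: $700

Residents total: 9,753.
Unconstrained shares: South Outreach 400.34; Lower Literacy 2,052.55; Ashcroft Housing 454.94; Thornfield Arts 1,581.93; Upper Advocacy 1,630.24.
Cap binds for Lower Literacy ($1,000), Upper Advocacy ($700); remaining pool $4,420 reallocated over remaining residents 3,884.
Shares after redistribution: South Outreach 726.05 → $725; Ashcroft Housing 825.05 → $825; Thornfield Arts 2,868.90 → $2,870.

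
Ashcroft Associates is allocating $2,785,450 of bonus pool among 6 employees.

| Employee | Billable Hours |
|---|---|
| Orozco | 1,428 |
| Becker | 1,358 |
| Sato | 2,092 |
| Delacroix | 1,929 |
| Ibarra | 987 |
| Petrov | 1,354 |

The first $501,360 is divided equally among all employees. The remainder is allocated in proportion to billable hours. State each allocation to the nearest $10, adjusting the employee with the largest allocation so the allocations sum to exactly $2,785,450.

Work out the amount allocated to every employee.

Orozco: $440,110 | Becker: $422,630 | Sato: $605,880 | Delacroix: $565,200 | Ibarra: $330,000 | Petrov: $421,630

First tranche $501,360 split equally: $83,560 each.
Remainder $2,284,090 by billable hours (total 9,148): Orozco 356,545.75 → $356,550; Becker 339,068.02 → $339,070; Sato 522,334.53 → $522,330; Delacroix 481,636.38 → $481,640; Ibarra 246,436.03 → $246,440; Petrov 338,069.29 → $338,070.
Rounding difference −$10 on remainder applied to Sato.
Totals: Orozco $83,560 + $356,550 = $440,110; Becker $83,560 + $339,070 = $422,630; Sato $83,560 + $522,320 = $605,880; Delacroix $83,560 + $481,640 = $565,200; Ibarra $83,560 + $246,440 = $330,000; Petrov $83,560 + $338,070 = $421,630.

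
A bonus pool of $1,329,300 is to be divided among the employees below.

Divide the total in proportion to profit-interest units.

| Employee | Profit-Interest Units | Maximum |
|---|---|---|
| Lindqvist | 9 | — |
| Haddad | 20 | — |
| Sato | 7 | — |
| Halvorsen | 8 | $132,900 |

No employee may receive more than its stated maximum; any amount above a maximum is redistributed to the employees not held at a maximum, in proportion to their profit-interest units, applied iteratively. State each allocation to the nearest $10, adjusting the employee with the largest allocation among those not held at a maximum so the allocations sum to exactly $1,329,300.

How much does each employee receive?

Lindqvist: $299,100; Haddad: $664,670; Sato: $232,630; Halvorsen: $132,900

Total profit-interest units = 44.
Proportional shares (ignoring caps): Lindqvist 271,902.27; Haddad 604,227.27; Sato 211,479.55; Halvorsen 241,690.91.
Cap binds for Halvorsen ($132,900); balance $1,196,400 reallocated over remaining profit-interest units 36.
Shares after redistribution: Lindqvist 299,100.00 → $299,100; Haddad 664,666.67 → $664,670; Sato 232,633.33 → $232,630.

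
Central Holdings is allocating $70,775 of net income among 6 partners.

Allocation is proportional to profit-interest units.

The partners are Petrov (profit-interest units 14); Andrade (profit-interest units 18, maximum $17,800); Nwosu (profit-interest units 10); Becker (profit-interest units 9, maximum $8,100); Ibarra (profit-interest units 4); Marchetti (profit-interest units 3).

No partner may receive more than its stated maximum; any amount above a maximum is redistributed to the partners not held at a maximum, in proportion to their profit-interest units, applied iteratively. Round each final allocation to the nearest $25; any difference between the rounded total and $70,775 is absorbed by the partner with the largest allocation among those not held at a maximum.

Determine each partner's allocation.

Profit-interest units total: 58.
Pro-rata shares before constraints: Petrov 17,083.62; Andrade 21,964.66; Nwosu 12,202.59; Becker 10,982.33; Ibarra 4,881.03; Marchetti 3,660.78.
Capped: Andrade ($17,800), Becker ($8,100); remaining pool $44,875 reallocated over remaining profit-interest units 31.
Shares after redistribution: Petrov 20,266.13 → $20,275; Nwosu 14,475.81 → $14,475; Ibarra 5,790.32 → $5,800; Marchetti 4,342.74 → $4,350.
Rounding difference −$25 applied to Petrov → $20,250.

Petrov: $20,250; Andrade: $17,800; Nwosu: $14,475; Becker: $8,100; Ibarra: $5,800; Marchetti: $4,350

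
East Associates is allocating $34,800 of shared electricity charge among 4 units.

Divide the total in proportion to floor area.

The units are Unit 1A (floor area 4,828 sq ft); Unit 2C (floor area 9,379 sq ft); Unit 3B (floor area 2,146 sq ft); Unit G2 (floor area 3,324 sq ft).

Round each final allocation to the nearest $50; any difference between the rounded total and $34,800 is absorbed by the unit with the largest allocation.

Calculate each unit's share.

Sum of floor area: 19,677.
Unrounded shares: Unit 1A 4,828/19,677 × $34,800 = 8,538.62; Unit 2C 9,379/19,677 × $34,800 = 16,587.35; Unit 3B 2,146/19,677 × $34,800 = 3,795.33; Unit G2 3,324/19,677 × $34,800 = 5,878.70.
At nearest $50: Unit 1A $8,550; Unit 2C $16,600; Unit 3B $3,800; Unit G2 $5,900. Sum = $34,850.
Difference $34,800 − $34,850 = −$50 applied to largest allocation (Unit 2C): Unit 2C becomes $16,550.

Unit 1A: $8,550 · Unit 2C: $16,550 · Unit 3B: $3,800 · Unit G2: $5,900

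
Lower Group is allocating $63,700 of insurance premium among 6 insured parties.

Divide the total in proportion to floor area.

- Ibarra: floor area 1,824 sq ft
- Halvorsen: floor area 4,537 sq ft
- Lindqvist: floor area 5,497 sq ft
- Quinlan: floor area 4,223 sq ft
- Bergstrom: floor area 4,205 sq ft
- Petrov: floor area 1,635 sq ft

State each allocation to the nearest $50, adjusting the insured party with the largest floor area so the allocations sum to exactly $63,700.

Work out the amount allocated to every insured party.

Ibarra: $5,300 | Halvorsen: $13,200 | Lindqvist: $16,000 | Quinlan: $12,250 | Bergstrom: $12,200 | Petrov: $4,750

Combined floor area = 1,824 + 4,537 + 5,497 + 4,223 + 4,205 + 1,635 = 21,921.
Unrounded shares: Ibarra 5,300.34; Halvorsen 13,184.02; Lindqvist 15,973.67; Quinlan 12,271.57; Bergstrom 12,219.26; Petrov 4,751.13.
After rounding ($50): Ibarra $5,300; Halvorsen $13,200; Lindqvist $15,950; Quinlan $12,250; Bergstrom $12,200; Petrov $4,750. Sum = $63,650.
Difference $63,700 − $63,650 = +$50 applied to largest floor area (Lindqvist): Lindqvist becomes $16,000.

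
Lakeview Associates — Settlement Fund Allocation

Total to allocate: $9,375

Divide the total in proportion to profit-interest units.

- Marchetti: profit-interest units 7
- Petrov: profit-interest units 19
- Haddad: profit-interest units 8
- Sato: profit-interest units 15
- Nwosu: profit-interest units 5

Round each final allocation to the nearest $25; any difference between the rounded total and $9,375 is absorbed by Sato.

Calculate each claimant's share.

Combined profit-interest units = 54.
Raw shares: Marchetti 7/54 × $9,375 = 1,215.28; Petrov 19/54 × $9,375 = 3,298.61; Haddad 8/54 × $9,375 = 1,388.89; Sato 15/54 × $9,375 = 2,604.17; Nwosu 5/54 × $9,375 = 868.06.
At nearest $25: Marchetti $1,225; Petrov $3,300; Haddad $1,400; Sato $2,600; Nwosu $875. Sum = $9,400.
Difference $9,375 − $9,400 = −$25 applied to Sato: Sato becomes $2,575.

Marchetti: $1,225; Petrov: $3,300; Haddad: $1,400; Sato: $2,575; Nwosu: $875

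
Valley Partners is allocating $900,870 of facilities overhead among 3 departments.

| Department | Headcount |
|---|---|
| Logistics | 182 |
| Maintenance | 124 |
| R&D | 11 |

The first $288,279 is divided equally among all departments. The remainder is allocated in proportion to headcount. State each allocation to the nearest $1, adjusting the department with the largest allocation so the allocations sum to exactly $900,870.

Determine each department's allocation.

Logistics: $447,801; Maintenance: $335,719; R&D: $117,350

First tranche $288,279 split equally: $96,093 each.
Remainder $612,591 by headcount (total 317): Logistics 351,708.40 → $351,708; Maintenance 239,625.502 → $239,626; R&D 21,257.10 → $21,257.
Totals: Logistics $96,093 + $351,708 = $447,801; Maintenance $96,093 + $239,626 = $335,719; R&D $96,093 + $21,257 = $117,350.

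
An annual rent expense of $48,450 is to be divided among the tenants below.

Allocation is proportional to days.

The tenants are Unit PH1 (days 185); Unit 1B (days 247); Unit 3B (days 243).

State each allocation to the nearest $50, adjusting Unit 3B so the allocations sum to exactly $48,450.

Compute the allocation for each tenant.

Combined days = 675.
Proportional shares: Unit PH1 185/675 × $48,450 = 13,278.89; Unit 1B 247/675 × $48,450 = 17,729.11; Unit 3B 243/675 × $48,450 = 17,442.00.
Rounded to nearest $50: Unit PH1 $13,300; Unit 1B $17,750; Unit 3B $17,450. Sum = $48,500.
Difference $48,450 − $48,500 = −$50 applied to Unit 3B: Unit 3B becomes $17,400.

Unit PH1: $13,300 · Unit 1B: $17,750 · Unit 3B: $17,400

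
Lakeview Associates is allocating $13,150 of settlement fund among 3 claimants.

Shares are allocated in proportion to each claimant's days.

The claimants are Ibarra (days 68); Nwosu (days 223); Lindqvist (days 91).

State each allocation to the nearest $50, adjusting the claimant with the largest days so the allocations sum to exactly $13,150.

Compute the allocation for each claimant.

Days total: 68 + 223 + 91 = 382.
Pro-rata amounts: Ibarra 2,340.84; Nwosu 7,676.57; Lindqvist 3,132.59.
Rounded to nearest $50: Ibarra $2,350; Nwosu $7,700; Lindqvist $3,150. Sum = $13,200.
Difference $13,150 − $13,200 = −$50 applied to largest days (Nwosu): Nwosu becomes $7,650.

Ibarra: $2,350; Nwosu: $7,650; Lindqvist: $3,150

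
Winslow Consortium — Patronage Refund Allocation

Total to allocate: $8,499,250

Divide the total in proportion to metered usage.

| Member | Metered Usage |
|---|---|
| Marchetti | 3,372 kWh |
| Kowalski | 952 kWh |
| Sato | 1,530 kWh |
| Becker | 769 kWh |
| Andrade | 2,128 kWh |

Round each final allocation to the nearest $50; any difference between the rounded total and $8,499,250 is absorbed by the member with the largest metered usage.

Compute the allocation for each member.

Marchetti: $3,274,950; Kowalski: $924,600; Sato: $1,486,000; Becker: $746,900; Andrade: $2,066,800

Total metered usage = 8,751.
Pro-rata amounts: Marchetti 3,372/8,751 × $8,499,250 = 3,274,993.83; Kowalski 952/8,751 × $8,499,250 = 924,612.73; Sato 1,530/8,751 × $8,499,250 = 1,485,984.74; Becker 769/8,751 × $8,499,250 = 746,877.30; Andrade 2,128/8,751 × $8,499,250 = 2,066,781.40.
Rounded to nearest $50: Marchetti $3,275,000; Kowalski $924,600; Sato $1,486,000; Becker $746,900; Andrade $2,066,800. Sum = $8,499,300.
Difference $8,499,250 − $8,499,300 = −$50 applied to largest metered usage (Marchetti): Marchetti becomes $3,274,950.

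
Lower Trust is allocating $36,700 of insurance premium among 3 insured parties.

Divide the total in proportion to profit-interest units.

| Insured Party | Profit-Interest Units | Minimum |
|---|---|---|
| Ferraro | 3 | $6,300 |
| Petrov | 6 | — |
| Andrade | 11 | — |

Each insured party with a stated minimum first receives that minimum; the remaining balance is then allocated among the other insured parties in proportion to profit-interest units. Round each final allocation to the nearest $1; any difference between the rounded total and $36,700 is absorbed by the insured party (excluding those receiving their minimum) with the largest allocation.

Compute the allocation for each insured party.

Guaranteed amounts: Ferraro $6,300. Residual $30,400.
Residual split over remaining profit-interest units 17: Petrov 10,729.41 → $10,729; Andrade 19,670.59 → $19,671.

Ferraro: $6,300; Petrov: $10,729; Andrade: $19,671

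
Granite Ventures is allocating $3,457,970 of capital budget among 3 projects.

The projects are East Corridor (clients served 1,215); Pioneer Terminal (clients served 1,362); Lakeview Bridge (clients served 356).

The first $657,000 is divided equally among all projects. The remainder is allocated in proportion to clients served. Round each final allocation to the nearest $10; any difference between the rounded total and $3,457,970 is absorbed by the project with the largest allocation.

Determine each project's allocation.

East Corridor: $1,379,310 · Pioneer Terminal: $1,519,690 · Lakeview Bridge: $558,970

$657,000 shared equally gives $219,000 per project.
Remainder $2,800,970 by clients served (total 2,933): East Corridor 1,160,306.36 → $1,160,310; Pioneer Terminal 1,300,689.10 → $1,300,690; Lakeview Bridge 339,974.54 → $339,970.
Totals: East Corridor $219,000 + $1,160,310 = $1,379,310; Pioneer Terminal $219,000 + $1,300,690 = $1,519,690; Lakeview Bridge $219,000 + $339,970 = $558,970.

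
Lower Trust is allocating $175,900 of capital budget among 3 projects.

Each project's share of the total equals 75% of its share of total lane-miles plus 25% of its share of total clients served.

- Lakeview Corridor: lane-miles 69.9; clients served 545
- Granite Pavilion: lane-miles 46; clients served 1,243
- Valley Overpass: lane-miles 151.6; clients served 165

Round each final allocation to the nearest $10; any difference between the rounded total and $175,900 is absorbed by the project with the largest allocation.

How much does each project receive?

Lakeview Corridor: $46,740; Granite Pavilion: $50,670; Valley Overpass: $78,490

Totals — lane-miles 267.5, clients served 1,953.
Blended shares (75% lane-miles + 25% clients served): Lakeview Corridor 0.2657; Granite Pavilion 0.2881; Valley Overpass 0.4462.
Pro-rata amounts: Lakeview Corridor 46,744.68; Granite Pavilion 50,674.35; Valley Overpass 78,480.97.
Rounded to nearest $10: Lakeview Corridor $46,740; Granite Pavilion $50,670; Valley Overpass $78,480. Sum = $175,890.
Difference $175,900 − $175,890 = +$10 applied to largest allocation (Valley Overpass): Valley Overpass becomes $78,490.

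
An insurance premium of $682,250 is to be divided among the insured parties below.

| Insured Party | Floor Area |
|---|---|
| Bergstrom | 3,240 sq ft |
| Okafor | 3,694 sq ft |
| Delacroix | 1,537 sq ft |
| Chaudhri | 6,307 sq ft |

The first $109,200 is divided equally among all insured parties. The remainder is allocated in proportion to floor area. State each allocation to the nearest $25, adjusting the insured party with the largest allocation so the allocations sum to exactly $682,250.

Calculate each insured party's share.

First tranche $109,200 split equally: $27,300 each.
Remainder $573,050 by floor area (total 14,778): Bergstrom 125,638.25 → $125,650; Okafor 143,243.11 → $143,250; Delacroix 59,600.61 → $59,600; Chaudhri 244,568.03 → $244,575.
Rounding difference −$25 on remainder applied to Chaudhri.
Totals: Bergstrom $27,300 + $125,650 = $152,950; Okafor $27,300 + $143,250 = $170,550; Delacroix $27,300 + $59,600 = $86,900; Chaudhri $27,300 + $244,550 = $271,850.

Bergstrom: $152,950 | Okafor: $170,550 | Delacroix: $86,900 | Chaudhri: $271,850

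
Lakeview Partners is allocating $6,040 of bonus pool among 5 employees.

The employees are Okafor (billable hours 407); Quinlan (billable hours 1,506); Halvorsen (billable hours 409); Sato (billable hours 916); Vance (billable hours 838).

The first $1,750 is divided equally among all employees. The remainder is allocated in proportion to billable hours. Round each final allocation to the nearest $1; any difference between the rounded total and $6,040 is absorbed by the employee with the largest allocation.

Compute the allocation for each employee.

Equal tier: $1,750 ÷ 5 = $350 apiece.
Remainder $4,290 by billable hours (total 4,076): Okafor 428.37 → $428; Quinlan 1,585.07 → $1,585; Halvorsen 430.47 → $430; Sato 964.09 → $964; Vance 882.00 → $882.
Rounding difference +$1 on remainder applied to Quinlan.
Totals: Okafor $350 + $428 = $778; Quinlan $350 + $1,586 = $1,936; Halvorsen $350 + $430 = $780; Sato $350 + $964 = $1,314; Vance $350 + $882 = $1,232.

Okafor: $778 · Quinlan: $1,936 · Halvorsen: $780 · Sato: $1,314 · Vance: $1,232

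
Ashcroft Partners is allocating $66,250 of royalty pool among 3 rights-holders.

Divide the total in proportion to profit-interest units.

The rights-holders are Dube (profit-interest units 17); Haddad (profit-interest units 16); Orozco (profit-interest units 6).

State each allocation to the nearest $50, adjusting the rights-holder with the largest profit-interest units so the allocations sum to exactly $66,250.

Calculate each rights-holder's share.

Dube: $28,850 · Haddad: $27,200 · Orozco: $10,200

Total profit-interest units = 39.
Pro-rata amounts: Dube 17/39 × $66,250 = 28,878.21; Haddad 16/39 × $66,250 = 27,179.49; Orozco 6/39 × $66,250 = 10,192.31.
After rounding ($50): Dube $28,900; Haddad $27,200; Orozco $10,200. Sum = $66,300.
Difference $66,250 − $66,300 = −$50 applied to largest profit-interest units (Dube): Dube becomes $28,850.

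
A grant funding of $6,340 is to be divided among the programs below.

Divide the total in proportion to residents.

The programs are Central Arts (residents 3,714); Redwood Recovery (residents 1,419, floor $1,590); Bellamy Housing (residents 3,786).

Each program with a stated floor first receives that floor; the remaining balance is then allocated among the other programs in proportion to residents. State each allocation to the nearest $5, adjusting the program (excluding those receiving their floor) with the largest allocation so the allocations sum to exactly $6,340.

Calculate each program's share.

Minimums first: Redwood Recovery $1,590. Balance $4,750.
Balance split over remaining residents 7,500: Central Arts 2,352.20 → $2,350; Bellamy Housing 2,397.80 → $2,400.

Central Arts: $2,350 | Redwood Recovery: $1,590 | Bellamy Housing: $2,400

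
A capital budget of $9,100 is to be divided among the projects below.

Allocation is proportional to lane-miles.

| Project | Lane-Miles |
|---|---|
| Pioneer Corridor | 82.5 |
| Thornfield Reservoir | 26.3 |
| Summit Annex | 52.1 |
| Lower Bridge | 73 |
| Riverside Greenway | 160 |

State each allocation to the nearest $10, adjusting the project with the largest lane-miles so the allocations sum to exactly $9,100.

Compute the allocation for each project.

Combined lane-miles = 393.9.
Proportional shares: Pioneer Corridor 82.5/393.9 × $9,100 = 1,905.94; Thornfield Reservoir 26.3/393.9 × $9,100 = 607.59; Summit Annex 52.1/393.9 × $9,100 = 1,203.63; Lower Bridge 73/393.9 × $9,100 = 1,686.47; Riverside Greenway 160/393.9 × $9,100 = 3,696.37.
At nearest $10: Pioneer Corridor $1,910; Thornfield Reservoir $610; Summit Annex $1,200; Lower Bridge $1,690; Riverside Greenway $3,700. Sum = $9,110.
Difference $9,100 − $9,110 = −$10 applied to largest lane-miles (Riverside Greenway): Riverside Greenway becomes $3,690.

Pioneer Corridor: $1,910 · Thornfield Reservoir: $610 · Summit Annex: $1,200 · Lower Bridge: $1,690 · Riverside Greenway: $3,690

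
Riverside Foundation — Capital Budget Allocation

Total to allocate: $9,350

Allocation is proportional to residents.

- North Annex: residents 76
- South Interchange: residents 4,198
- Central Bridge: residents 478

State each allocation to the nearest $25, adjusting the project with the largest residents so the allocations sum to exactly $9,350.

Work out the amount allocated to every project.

North Annex: $150; South Interchange: $8,250; Central Bridge: $950

Combined residents = 76 + 4,198 + 478 = 4,752.
Unrounded shares: North Annex 149.54; South Interchange 8,259.95; Central Bridge 940.51.
At nearest $25: North Annex $150; South Interchange $8,250; Central Bridge $950. Sum = $9,350.
Rounded total matches; no reconciliation needed.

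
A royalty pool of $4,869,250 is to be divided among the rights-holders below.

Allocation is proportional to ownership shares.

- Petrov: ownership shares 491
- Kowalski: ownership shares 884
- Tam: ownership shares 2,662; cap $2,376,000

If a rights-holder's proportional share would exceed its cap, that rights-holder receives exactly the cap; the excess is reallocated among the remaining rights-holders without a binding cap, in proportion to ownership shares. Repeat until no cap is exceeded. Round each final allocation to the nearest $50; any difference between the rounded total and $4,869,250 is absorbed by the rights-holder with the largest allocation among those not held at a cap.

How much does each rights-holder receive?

Petrov: $890,300 | Kowalski: $1,602,950 | Tam: $2,376,000

Total ownership shares = 4,037.
Unconstrained shares: Petrov 592,222.38; Kowalski 1,066,241.52; Tam 3,210,786.10.
Capped: Tam ($2,376,000); remaining pool $2,493,250 reallocated over remaining ownership shares 1,375.
Shares after redistribution: Petrov 890,316.91 → $890,300; Kowalski 1,602,933.09 → $1,602,950.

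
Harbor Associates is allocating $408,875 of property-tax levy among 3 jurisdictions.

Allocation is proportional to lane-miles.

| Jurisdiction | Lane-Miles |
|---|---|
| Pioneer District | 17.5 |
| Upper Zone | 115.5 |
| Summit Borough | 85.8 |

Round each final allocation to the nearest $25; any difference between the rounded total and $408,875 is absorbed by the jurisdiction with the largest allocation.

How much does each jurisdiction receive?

Sum of lane-miles: 218.8.
Pro-rata amounts: Pioneer District 17.5/218.8 × $408,875 = 32,702.53; Upper Zone 115.5/218.8 × $408,875 = 215,836.67; Summit Borough 85.8/218.8 × $408,875 = 160,335.81.
After rounding ($25): Pioneer District $32,700; Upper Zone $215,825; Summit Borough $160,325. Sum = $408,850.
Difference $408,875 − $408,850 = +$25 applied to largest allocation (Upper Zone): Upper Zone becomes $215,850.

Pioneer District: $32,700; Upper Zone: $215,850; Summit Borough: $160,325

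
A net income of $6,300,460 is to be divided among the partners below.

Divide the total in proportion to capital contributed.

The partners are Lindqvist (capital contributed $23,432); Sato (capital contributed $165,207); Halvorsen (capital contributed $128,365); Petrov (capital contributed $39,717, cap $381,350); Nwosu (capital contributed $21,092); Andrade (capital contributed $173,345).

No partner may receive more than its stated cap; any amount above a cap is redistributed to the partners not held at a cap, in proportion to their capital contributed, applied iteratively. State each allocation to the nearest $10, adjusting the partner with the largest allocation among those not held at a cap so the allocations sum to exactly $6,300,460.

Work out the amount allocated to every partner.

Combined capital contributed = 551,158.
Unconstrained shares: Lindqvist 267,858.54; Sato 1,888,533.04; Halvorsen 1,467,380.58; Petrov 454,017.49; Nwosu 241,109.27; Andrade 1,981,561.07.
Held at cap: Petrov ($381,350); balance $5,919,110 reallocated over remaining capital contributed 511,441.
Redistributed shares: Lindqvist 271,187.85 → $271,190; Sato 1,912,006.28 → $1,912,010; Halvorsen 1,485,619.17 → $1,485,620; Nwosu 244,106.10 → $244,110; Andrade 2,006,190.59 → $2,006,190.
Rounding difference −$10 applied to Andrade → $2,006,180.

Lindqvist: $271,190 | Sato: $1,912,010 | Halvorsen: $1,485,620 | Petrov: $381,350 | Nwosu: $244,110 | Andrade: $2,006,180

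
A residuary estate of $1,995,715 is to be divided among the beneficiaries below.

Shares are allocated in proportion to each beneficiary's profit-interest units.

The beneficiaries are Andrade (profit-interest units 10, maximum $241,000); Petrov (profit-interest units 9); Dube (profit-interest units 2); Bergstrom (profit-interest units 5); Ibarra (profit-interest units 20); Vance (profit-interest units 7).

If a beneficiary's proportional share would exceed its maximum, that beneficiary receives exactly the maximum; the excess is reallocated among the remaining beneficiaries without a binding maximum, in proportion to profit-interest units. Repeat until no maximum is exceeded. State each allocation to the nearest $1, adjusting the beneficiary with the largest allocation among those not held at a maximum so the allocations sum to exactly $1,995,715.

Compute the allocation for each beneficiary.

Andrade: $241,000; Petrov: $367,266; Dube: $81,615; Bergstrom: $204,037; Ibarra: $816,146; Vance: $285,651

Total profit-interest units = 53.
Pro-rata shares before constraints: Andrade 376,550.00; Petrov 338,895.00; Dube 75,310.00; Bergstrom 188,275.00; Ibarra 753,100.00; Vance 263,585.00.
Capped: Andrade ($241,000); residual $1,754,715 reallocated over remaining profit-interest units 43.
Redistributed shares: Petrov 367,265.93 → $367,266; Dube 81,614.65 → $81,615; Bergstrom 204,036.63 → $204,037; Ibarra 816,146.51 → $816,147; Vance 285,651.28 → $285,651.
Rounding difference −$1 applied to Ibarra → $816,146.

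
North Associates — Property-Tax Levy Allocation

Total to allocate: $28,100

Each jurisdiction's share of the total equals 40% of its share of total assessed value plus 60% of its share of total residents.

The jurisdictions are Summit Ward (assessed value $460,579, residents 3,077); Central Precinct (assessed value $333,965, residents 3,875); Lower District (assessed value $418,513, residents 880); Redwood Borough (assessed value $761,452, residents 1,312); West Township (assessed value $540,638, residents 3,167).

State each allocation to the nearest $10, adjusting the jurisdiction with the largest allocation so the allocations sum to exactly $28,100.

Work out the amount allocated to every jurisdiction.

Summit Ward: $6,270; Central Precinct: $6,800; Lower District: $3,080; Redwood Borough: $5,200; West Township: $6,750

Assessed value total 2,515,147; residents total 12,311.
Composite weights (40% assessed value + 60% residents): Summit Ward 0.2232; Central Precinct 0.2420; Lower District 0.1094; Redwood Borough 0.1850; West Township 0.2403.
Raw shares: Summit Ward 6,272.27; Central Precinct 6,799.30; Lower District 3,075.47; Redwood Borough 5,199.66; West Township 6,753.30.
Rounded to nearest $10: Summit Ward $6,270; Central Precinct $6,800; Lower District $3,080; Redwood Borough $5,200; West Township $6,750. Sum = $28,100.
No rounding difference to absorb.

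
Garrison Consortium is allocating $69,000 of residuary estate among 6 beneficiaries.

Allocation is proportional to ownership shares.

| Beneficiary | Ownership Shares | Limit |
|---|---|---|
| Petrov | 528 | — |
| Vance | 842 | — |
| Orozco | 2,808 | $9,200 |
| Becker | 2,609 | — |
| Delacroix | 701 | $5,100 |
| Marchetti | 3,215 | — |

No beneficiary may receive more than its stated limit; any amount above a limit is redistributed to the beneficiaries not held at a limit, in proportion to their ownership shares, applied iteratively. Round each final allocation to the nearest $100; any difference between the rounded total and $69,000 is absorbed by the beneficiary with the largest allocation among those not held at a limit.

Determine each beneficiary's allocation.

Petrov: $4,000; Vance: $6,400; Orozco: $9,200; Becker: $19,800; Delacroix: $5,100; Marchetti: $24,500

Sum of ownership shares: 10,703.
Pro-rata shares before constraints: Petrov 3,403.91; Vance 5,428.20; Orozco 18,102.59; Becker 16,819.68; Delacroix 4,519.20; Marchetti 20,726.43.
Cap binds for Orozco ($9,200); residual $59,800 reallocated over remaining ownership shares 7,895.
Cap binds for Delacroix ($5,100); residual $54,700 reallocated over remaining ownership shares 7,194.
Remaining shares: Petrov 4,014.68 → $4,000; Vance 6,402.20 → $6,400; Becker 19,837.68 → $19,800; Marchetti 24,445.44 → $24,400.
Rounding difference +$100 applied to Marchetti → $24,500.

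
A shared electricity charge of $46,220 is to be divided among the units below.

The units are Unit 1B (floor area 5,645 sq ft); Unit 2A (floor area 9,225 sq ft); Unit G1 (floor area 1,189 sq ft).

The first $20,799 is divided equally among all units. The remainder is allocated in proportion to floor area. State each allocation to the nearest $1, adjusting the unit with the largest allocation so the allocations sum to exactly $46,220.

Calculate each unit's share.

$20,799 shared equally gives $6,933 per unit.
Remainder $25,421 by floor area (total 16,059): Unit 1B 8,935.90 → $8,936; Unit 2A 14,602.95 → $14,603; Unit G1 1,882.16 → $1,882.
Totals: Unit 1B $6,933 + $8,936 = $15,869; Unit 2A $6,933 + $14,603 = $21,536; Unit G1 $6,933 + $1,882 = $8,815.

Unit 1B: $15,869 · Unit 2A: $21,536 · Unit G1: $8,815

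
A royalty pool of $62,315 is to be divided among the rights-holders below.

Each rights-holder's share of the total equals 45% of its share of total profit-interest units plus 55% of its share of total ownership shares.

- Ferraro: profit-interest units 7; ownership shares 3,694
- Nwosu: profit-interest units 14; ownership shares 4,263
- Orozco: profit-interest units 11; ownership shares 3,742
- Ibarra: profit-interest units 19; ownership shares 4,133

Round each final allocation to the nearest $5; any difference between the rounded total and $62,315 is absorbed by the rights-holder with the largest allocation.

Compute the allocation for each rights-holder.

Totals — profit-interest units 51, ownership shares 15,832.
Composite weights (45% profit-interest units + 55% ownership shares): Ferraro 0.1901; Nwosu 0.2716; Orozco 0.2271; Ibarra 0.3112.
Raw shares: Ferraro 11,845.67; Nwosu 16,926.31; Orozco 14,148.93; Ibarra 19,394.08.
At nearest $5: Ferraro $11,845; Nwosu $16,925; Orozco $14,150; Ibarra $19,395. Sum = $62,315.
Rounded total matches; no reconciliation needed.

Ferraro: $11,845; Nwosu: $16,925; Orozco: $14,150; Ibarra: $19,395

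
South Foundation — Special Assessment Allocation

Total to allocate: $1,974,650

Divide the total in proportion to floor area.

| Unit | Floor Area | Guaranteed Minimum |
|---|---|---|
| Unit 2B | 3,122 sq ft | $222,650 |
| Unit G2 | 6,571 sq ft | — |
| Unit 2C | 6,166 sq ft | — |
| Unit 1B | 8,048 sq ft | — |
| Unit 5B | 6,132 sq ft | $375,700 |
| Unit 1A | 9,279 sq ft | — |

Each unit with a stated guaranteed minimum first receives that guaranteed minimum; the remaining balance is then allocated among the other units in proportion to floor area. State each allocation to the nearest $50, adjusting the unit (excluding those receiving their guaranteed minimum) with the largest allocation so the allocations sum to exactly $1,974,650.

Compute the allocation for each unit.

Unit 2B: $222,650; Unit G2: $300,800; Unit 2C: $282,250; Unit 1B: $368,450; Unit 5B: $375,700; Unit 1A: $424,800

Guaranteed amounts: Unit 2B $222,650; Unit 5B $375,700. Residual $1,376,300.
Residual split over remaining floor area 30,064: Unit G2 300,813.84 → $300,800; Unit 2C 282,273.34 → $282,250; Unit 1B 368,429.43 → $368,450; Unit 1A 424,783.39 → $424,800.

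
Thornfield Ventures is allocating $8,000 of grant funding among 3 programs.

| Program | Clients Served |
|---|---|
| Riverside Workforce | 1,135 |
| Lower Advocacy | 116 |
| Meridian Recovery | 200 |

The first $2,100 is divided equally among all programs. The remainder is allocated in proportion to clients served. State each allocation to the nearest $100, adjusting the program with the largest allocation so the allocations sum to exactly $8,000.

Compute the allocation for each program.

$2,100 shared equally gives $700 per program.
Remainder $5,900 by clients served (total 1,451): Riverside Workforce 4,615.09 → $4,600; Lower Advocacy 471.67 → $500; Meridian Recovery 813.23 → $800.
Totals: Riverside Workforce $700 + $4,600 = $5,300; Lower Advocacy $700 + $500 = $1,200; Meridian Recovery $700 + $800 = $1,500.

Riverside Workforce: $5,300 | Lower Advocacy: $1,200 | Meridian Recovery: $1,500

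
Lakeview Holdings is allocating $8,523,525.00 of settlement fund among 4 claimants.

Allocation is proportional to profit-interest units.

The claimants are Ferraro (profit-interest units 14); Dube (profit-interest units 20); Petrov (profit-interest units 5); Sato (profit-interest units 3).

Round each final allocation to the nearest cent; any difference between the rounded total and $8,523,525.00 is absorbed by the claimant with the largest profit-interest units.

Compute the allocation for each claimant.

Sum of profit-interest units: 14 + 20 + 5 + 3 = 42.
Pro-rata amounts: Ferraro 2,841,175.0000; Dube 4,058,821.4286; Petrov 1,014,705.3571; Sato 608,823.2143.
After rounding (cent): Ferraro $2,841,175.00; Dube $4,058,821.43; Petrov $1,014,705.36; Sato $608,823.21. Sum = $8,523,525.00.
Sum already equals the total — no adjustment.

Ferraro: $2,841,175.00; Dube: $4,058,821.43; Petrov: $1,014,705.36; Sato: $608,823.21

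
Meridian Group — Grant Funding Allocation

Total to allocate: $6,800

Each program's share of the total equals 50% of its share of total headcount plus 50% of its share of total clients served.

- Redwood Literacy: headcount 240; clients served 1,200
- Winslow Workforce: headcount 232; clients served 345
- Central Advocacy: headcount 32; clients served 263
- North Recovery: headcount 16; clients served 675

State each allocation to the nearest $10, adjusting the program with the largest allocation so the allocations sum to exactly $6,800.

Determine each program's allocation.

Redwood Literacy: $3,210 · Winslow Workforce: $1,990 · Central Advocacy: $570 · North Recovery: $1,030

Totals — headcount 520, clients served 2,483.
Composite weights (50% headcount + 50% clients served): Redwood Literacy 0.4724; Winslow Workforce 0.2925; Central Advocacy 0.0837; North Recovery 0.1513.
Proportional shares: Redwood Literacy 3,212.40; Winslow Workforce 1,989.34; Central Advocacy 569.36; North Recovery 1,028.90.
Rounded to nearest $10: Redwood Literacy $3,210; Winslow Workforce $1,990; Central Advocacy $570; North Recovery $1,030. Sum = $6,800.
Rounded total matches; no reconciliation needed.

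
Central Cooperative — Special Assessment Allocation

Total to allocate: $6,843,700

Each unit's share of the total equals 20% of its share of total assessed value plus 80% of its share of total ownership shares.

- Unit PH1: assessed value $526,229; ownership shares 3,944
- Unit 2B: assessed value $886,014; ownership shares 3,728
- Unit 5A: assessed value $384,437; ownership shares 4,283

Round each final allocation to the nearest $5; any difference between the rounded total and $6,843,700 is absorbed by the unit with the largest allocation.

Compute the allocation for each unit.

Assessed value total 1,796,680; ownership shares total 11,955.
Combined weights (20% assessed value + 80% ownership shares): Unit PH1 0.3225; Unit 2B 0.3481; Unit 5A 0.3294.
Raw shares: Unit PH1 2,207,099.94; Unit 2B 2,382,269.76; Unit 5A 2,254,330.30.
Rounded to nearest $5: Unit PH1 $2,207,100; Unit 2B $2,382,270; Unit 5A $2,254,330. Sum = $6,843,700.
Rounded total matches; no reconciliation needed.

Unit PH1: $2,207,100 · Unit 2B: $2,382,270 · Unit 5A: $2,254,330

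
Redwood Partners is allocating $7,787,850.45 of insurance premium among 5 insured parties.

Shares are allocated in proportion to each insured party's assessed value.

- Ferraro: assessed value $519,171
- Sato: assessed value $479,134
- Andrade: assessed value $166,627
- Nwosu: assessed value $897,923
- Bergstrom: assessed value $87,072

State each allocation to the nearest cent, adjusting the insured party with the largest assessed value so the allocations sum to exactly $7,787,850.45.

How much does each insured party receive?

Ferraro: $1,880,634.14 · Sato: $1,735,604.95 · Andrade: $603,586.15 · Nwosu: $3,252,617.42 · Bergstrom: $315,407.79

Assessed value total: 519,171 + 479,134 + 166,627 + 897,923 + 87,072 = 2,149,927.
Proportional shares: Ferraro 1,880,634.1359; Sato 1,735,604.9473; Andrade 603,586.1482; Nwosu 3,252,617.4329; Bergstrom 315,407.7857.
Rounded to nearest cent: Ferraro $1,880,634.14; Sato $1,735,604.95; Andrade $603,586.15; Nwosu $3,252,617.43; Bergstrom $315,407.79. Sum = $7,787,850.46.
Difference $7,787,850.45 − $7,787,850.46 = −$0.01 applied to largest assessed value (Nwosu): Nwosu becomes $3,252,617.42.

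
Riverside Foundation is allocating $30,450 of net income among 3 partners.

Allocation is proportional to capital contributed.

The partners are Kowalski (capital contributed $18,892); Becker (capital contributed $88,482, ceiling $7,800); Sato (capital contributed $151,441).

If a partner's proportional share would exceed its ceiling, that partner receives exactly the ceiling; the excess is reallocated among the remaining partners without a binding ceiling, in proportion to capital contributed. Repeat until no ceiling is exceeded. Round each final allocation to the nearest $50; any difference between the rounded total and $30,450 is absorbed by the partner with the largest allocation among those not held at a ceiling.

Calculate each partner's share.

Combined capital contributed = 258,815.
Unconstrained shares: Kowalski 2,222.67; Becker 10,410.05; Sato 17,817.28.
Held at cap: Becker ($7,800); residual $22,650 reallocated over remaining capital contributed 170,333.
Remaining shares: Kowalski 2,512.16 → $2,500; Sato 20,137.84 → $20,150.

Kowalski: $2,500; Becker: $7,800; Sato: $20,150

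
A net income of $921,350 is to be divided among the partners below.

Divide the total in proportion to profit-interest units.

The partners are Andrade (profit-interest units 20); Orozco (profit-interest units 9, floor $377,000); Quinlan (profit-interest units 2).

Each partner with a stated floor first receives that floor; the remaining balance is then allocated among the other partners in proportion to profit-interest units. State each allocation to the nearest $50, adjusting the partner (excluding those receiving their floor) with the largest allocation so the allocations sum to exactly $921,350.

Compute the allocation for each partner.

Andrade: $494,850 · Orozco: $377,000 · Quinlan: $49,500

Guaranteed amounts: Orozco $377,000. Remaining pool $544,350.
Remaining pool split over remaining profit-interest units 22: Andrade 494,863.64 → $494,850; Quinlan 49,486.36 → $49,500.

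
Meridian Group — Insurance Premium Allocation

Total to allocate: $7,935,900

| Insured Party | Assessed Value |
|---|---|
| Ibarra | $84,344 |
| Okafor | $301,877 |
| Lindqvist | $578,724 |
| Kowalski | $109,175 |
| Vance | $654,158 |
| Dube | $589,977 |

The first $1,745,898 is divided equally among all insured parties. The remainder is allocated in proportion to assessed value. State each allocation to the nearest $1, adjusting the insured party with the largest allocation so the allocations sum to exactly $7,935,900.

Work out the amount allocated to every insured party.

Ibarra: $516,191 · Okafor: $1,097,029 · Lindqvist: $1,836,241 · Kowalski: $582,493 · Vance: $2,037,658 · Dube: $1,866,288

First tranche $1,745,898 split equally: $290,983 each.
Remainder $6,190,002 by assessed value (total 2,318,255): Ibarra 225,207.98 → $225,208; Okafor 806,045.60 → $806,046; Lindqvist 1,545,258.27 → $1,545,258; Kowalski 291,509.55 → $291,510; Vance 1,746,675.55 → $1,746,676; Dube 1,575,305.05 → $1,575,305.
Rounding difference −$1 on remainder applied to Vance.
Totals: Ibarra $290,983 + $225,208 = $516,191; Okafor $290,983 + $806,046 = $1,097,029; Lindqvist $290,983 + $1,545,258 = $1,836,241; Kowalski $290,983 + $291,510 = $582,493; Vance $290,983 + $1,746,675 = $2,037,658; Dube $290,983 + $1,575,305 = $1,866,288.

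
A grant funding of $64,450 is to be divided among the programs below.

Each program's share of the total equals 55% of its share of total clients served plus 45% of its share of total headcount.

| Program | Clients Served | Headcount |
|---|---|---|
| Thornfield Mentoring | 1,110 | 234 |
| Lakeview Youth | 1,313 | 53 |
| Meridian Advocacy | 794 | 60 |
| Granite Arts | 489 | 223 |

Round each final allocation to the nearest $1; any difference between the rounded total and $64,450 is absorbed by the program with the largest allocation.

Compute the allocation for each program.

Totals — clients served 3,706, headcount 570.
Composite weights (55% clients served + 45% headcount): Thornfield Mentoring 0.3495; Lakeview Youth 0.2367; Meridian Advocacy 0.1652; Granite Arts 0.2486.
Proportional shares: Thornfield Mentoring 22,523.32; Lakeview Youth 15,255.43; Meridian Advocacy 10,647.42; Granite Arts 16,023.83.
At nearest $1: Thornfield Mentoring $22,523; Lakeview Youth $15,255; Meridian Advocacy $10,647; Granite Arts $16,024. Sum = $64,449.
Difference $64,450 − $64,449 = +$1 applied to largest allocation (Thornfield Mentoring): Thornfield Mentoring becomes $22,524.

Thornfield Mentoring: $22,524; Lakeview Youth: $15,255; Meridian Advocacy: $10,647; Granite Arts: $16,024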